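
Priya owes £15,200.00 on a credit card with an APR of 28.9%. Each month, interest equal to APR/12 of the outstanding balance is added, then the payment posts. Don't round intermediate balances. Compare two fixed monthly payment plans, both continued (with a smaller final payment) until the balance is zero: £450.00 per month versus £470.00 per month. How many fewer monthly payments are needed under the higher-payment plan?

7 fewer payments

Monthly rate r = 28.9%/12 = 2.40833% = 0.0240833.
At £450.00/mo: n = ⌈−ln(1 − rB₀/P)/ln(1+r)⌉ = 71 payments (last £254.16); total interest = total paid − £15,200.00 = £16,554.16.
At £470.00/mo: 64 payments (last £193.22); total interest £14,603.22.
Payments saved = 71 − 64 = 7.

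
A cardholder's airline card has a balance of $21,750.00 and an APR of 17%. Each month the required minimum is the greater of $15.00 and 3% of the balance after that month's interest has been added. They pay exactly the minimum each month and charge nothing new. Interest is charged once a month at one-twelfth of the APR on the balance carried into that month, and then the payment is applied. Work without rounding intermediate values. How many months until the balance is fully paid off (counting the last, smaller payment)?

276 months

Monthly rate r = 17%/12 = 1.41667% = 0.0141667.
While 3% of the post-interest balance exceeds $15.00, each month B ← (B·(1+r))·(1 − 0.03), i.e. B shrinks by the factor (1+r)·0.97 = 0.98374.
This holds for months 1–232. Entering month 233 the balance is $485.14; 3% of the post-interest balance is now below $15.00, so the flat $15.00 minimum applies from here.
From month 233 a fixed $15.00 at rate r clears $485.14 in 44 more payments. Total: 232 + 44 = 276 months.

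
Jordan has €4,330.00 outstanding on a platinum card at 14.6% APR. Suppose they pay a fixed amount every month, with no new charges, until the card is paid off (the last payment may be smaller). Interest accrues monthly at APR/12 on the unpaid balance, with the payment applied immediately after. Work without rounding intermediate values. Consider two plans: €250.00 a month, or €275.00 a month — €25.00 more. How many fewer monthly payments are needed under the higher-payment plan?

2 fewer payments

Monthly rate r = 14.6%/12 = 1.21667% = 0.0121667.
At €250.00/mo: n = ⌈−ln(1 − rB₀/P)/ln(1+r)⌉ = 20 payments (last €142.41); total interest = total paid − €4,330.00 = €562.41.
At €275.00/mo: 18 payments (last €161.30); total interest €506.30.
Payments saved = 20 − 18 = 2.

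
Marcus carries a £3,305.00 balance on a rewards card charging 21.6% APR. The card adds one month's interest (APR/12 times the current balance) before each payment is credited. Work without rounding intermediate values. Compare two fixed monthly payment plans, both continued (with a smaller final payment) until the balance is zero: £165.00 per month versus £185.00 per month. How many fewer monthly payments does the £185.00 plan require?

Monthly rate r = 21.6%/12 = 1.8% = 0.018.
At £165.00/mo: n = ⌈−ln(1 − rB₀/P)/ln(1+r)⌉ = 26 payments (last £10.65); total interest = total paid − £3,305.00 = £830.65.
At £185.00/mo: 22 payments (last £138.57); total interest £718.57.
Payments saved = 26 − 22 = 4.

4 fewer payments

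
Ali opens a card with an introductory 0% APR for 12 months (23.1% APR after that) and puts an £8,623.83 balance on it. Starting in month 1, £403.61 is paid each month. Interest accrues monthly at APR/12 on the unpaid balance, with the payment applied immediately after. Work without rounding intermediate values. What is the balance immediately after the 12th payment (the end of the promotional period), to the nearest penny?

£3,780.51

Promo months 1–12 at r₀ = 0%/12 = 0; months 13+ at r₁ = 23.1%/12 = 0.01925.
After month 12 (no interest yet): B = £8,623.83 − 12·£403.61 = £3,780.51.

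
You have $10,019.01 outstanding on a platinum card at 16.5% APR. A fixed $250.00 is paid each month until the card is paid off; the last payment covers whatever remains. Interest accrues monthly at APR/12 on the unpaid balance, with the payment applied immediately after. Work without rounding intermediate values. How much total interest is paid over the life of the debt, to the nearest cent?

Monthly rate r = 16.5%/12 = 1.375% = 0.01375.
Payoff takes n = ⌈−ln(1 − rB₀/P)/ln(1+r)⌉ = ⌈58.642⌉ = 59 payments; the last is $160.88.
Total paid = 58·$250.00 + $160.88 = $14,660.88.
Total interest = total paid − principal = $14,660.88 − $10,019.01 = $4,641.87.

$4,641.87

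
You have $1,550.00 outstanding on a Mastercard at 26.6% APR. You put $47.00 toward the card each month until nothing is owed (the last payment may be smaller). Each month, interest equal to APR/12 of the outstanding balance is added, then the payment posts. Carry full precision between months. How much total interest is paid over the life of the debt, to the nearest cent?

Monthly rate r = 26.6%/12 = 2.21667% = 0.0221667.
Payoff takes n = ⌈−ln(1 − rB₀/P)/ln(1+r)⌉ = ⌈59.894⌉ = 60 payments; the last is $42.07.
Total paid = 59·$47.00 + $42.07 = $2,815.07.
Total interest = total paid − principal = $2,815.07 − $1,550.00 = $1,265.07.

$1,265.07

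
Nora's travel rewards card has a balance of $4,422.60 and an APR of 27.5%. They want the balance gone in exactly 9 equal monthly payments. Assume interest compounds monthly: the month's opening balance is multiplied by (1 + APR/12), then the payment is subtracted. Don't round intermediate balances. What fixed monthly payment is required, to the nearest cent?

$549.41

Monthly rate r = 27.5%/12 = 2.29167% = 0.0229167.
Level-payment amortization: P = B₀·r / (1 − (1+r)^(−n)) = 4422.60·0.0229167 / (1 − 1.02292^(−9)).
Denominator 1 − (1+r)^(−9) = 0.184474196.
P = 101.351 / 0.184474196 ≈ 549.41.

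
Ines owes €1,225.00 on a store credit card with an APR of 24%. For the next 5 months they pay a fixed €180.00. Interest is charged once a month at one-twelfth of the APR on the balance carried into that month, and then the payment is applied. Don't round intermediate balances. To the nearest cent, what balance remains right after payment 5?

€415.77

Monthly rate r = 24%/12 = 2% = 0.02.
Each month: B ← B·(1+r) − €180.00.
Month 1: interest €24.50; balance after payment €1,069.50.
Month 2: interest €21.39; balance after payment €910.89.
Month 3: interest €18.22; balance after payment €749.11.
Month 4: interest €14.98; balance after payment €584.09.
Month 5: interest €11.68; balance after payment €415.77.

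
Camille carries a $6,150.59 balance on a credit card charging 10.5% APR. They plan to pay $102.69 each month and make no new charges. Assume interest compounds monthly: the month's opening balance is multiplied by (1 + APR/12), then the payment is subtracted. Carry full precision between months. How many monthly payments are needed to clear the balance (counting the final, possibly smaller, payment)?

86 payments

Monthly rate r = 10.5%/12 = 0.875% = 0.00875.
Recurrence: B ← B·(1+r) − $102.69.
Month 1: interest $53.82; balance after payment $6,101.72.
Month 2: interest $53.39; balance after payment $6,052.42.
Closed form: n = −ln(1 − rB₀/P)/ln(1+r) = −ln(0.47592)/ln(1.00875) ≈ 85.228, so the balance reaches zero during payment 86.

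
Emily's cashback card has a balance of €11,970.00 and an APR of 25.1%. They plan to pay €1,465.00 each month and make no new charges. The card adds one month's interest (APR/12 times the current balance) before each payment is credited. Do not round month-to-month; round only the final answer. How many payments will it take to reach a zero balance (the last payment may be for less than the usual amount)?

10 payments

Monthly rate r = 25.1%/12 = 2.09167% = 0.0209167.
Recurrence: B ← B·(1+r) − €1,465.00.
Month 1: interest €250.37; balance after payment €10,755.37.
Month 2: interest €224.97; balance after payment €9,515.34.
Closed form: n = −ln(1 − rB₀/P)/ln(1+r) = −ln(0.8291)/ln(1.02092) ≈ 9.054, so the balance reaches zero during payment 10.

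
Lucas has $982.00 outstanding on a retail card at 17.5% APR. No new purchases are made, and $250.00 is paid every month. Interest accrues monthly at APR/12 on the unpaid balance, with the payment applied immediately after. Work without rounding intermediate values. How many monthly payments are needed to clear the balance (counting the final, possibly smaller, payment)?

5 months

Monthly rate r = 17.5%/12 = 1.45833% = 0.0145833.
Recurrence: B ← B·(1+r) − $250.00.
Month 1: interest $14.32; balance after payment $746.32.
Month 2: interest $10.88; balance after payment $507.20.
Month 3: interest $7.40; balance after payment $264.60.
Month 4: interest $3.86; balance after payment $18.46.
Month 5: interest $0.27; balance after payment $0.00.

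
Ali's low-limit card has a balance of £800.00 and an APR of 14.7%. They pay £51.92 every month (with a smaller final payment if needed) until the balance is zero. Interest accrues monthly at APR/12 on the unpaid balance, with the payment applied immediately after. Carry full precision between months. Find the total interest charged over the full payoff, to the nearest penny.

£92.05

Monthly rate r = 14.7%/12 = 1.225% = 0.01225.
Payoff takes n = ⌈−ln(1 − rB₀/P)/ln(1+r)⌉ = ⌈17.180⌉ = 18 payments; the last is £9.41.
Total paid = 17·£51.92 + £9.41 = £892.05.
Total interest = total paid − principal = £892.05 − £800.00 = £92.05.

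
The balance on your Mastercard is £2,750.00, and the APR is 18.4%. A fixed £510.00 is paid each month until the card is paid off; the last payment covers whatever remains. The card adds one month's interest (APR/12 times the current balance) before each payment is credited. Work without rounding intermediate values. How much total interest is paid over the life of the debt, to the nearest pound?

Monthly rate r = 18.4%/12 = 1.53333% = 0.0153333.
Payoff takes n = ⌈−ln(1 − rB₀/P)/ln(1+r)⌉ = ⌈5.671⌉ = 6 payments; the last is £343.17.
Total paid = 5·£510.00 + £343.17 = £2,893.17.
Total interest = total paid − principal = £2,893.17 − £2,750.00 = £143.17.

£143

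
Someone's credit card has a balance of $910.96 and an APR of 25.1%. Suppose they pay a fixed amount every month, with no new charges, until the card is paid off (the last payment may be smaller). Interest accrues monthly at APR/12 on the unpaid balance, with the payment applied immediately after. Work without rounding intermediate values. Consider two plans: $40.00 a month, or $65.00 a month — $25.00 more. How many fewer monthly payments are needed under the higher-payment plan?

Monthly rate r = 25.1%/12 = 2.09167% = 0.0209167.
At $40.00/mo: n = ⌈−ln(1 − rB₀/P)/ln(1+r)⌉ = 32 payments (last $10.16); total interest = total paid − $910.96 = $339.20.
At $65.00/mo: 17 payments (last $49.46); total interest $178.50.
Payments saved = 32 − 17 = 15.

15 fewer payments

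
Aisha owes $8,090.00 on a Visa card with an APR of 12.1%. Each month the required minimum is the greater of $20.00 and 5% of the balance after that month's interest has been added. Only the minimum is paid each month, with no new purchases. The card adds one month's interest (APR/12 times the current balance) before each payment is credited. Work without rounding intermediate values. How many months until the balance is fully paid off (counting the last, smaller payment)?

Monthly rate r = 12.1%/12 = 1.00833% = 0.0100833.
While 5% of the post-interest balance exceeds $20.00, each month B ← (B·(1+r))·(1 − 0.05), i.e. B shrinks by the factor (1+r)·0.95 = 0.95958.
This holds for months 1–74. Entering month 75 the balance is $381.88; 5% of the post-interest balance is now below $20.00, so the flat $20.00 minimum applies from here.
From month 75 a fixed $20.00 at rate r clears $381.88 in 22 more payments. Total: 74 + 22 = 96 months.

96 months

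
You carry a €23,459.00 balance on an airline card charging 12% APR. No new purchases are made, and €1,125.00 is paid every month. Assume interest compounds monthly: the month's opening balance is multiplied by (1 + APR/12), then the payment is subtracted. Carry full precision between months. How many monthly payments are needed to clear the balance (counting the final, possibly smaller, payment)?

Monthly rate r = 12%/12 = 1% = 0.01.
Recurrence: B ← B·(1+r) − €1,125.00.
Month 1: interest €234.59; balance after payment €22,568.59.
Month 2: interest €225.69; balance after payment €21,669.28.
Closed form: n = −ln(1 − rB₀/P)/ln(1+r) = −ln(0.79148)/ln(1.01) ≈ 23.502, so the balance reaches zero during payment 24.

24 months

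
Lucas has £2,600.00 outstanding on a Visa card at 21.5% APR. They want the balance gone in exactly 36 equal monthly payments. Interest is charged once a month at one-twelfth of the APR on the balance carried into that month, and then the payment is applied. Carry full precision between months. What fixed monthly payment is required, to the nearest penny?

Monthly rate r = 21.5%/12 = 1.79167% = 0.0179167.
Level-payment amortization: P = B₀·r / (1 − (1+r)^(−n)) = 2600.00·0.0179167 / (1 − 1.01792^(−36)).
Denominator 1 − (1+r)^(−36) = 0.472333053.
P = 46.5833 / 0.472333053 ≈ 98.62.

£98.62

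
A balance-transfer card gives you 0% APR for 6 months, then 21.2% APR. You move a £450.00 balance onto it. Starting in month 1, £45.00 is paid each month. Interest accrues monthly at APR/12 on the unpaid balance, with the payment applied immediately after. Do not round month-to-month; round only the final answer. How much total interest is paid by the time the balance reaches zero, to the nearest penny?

£8.38

Promo months 1–6 at r₀ = 0%/12 = 0; months 7+ at r₁ = 21.2%/12 = 0.0176667.
After month 6 (no interest yet): B = £450.00 − 6·£45.00 = £180.00.
Then at r₁ with £45.00/mo: n₂ = −ln(1 − r₁·B/P)/ln(1+r₁) ≈ 4.18 → 5 more payments.
Total paid = 10·£45.00 + £8.38 = £458.38; interest = £458.38 − £450.00 = £8.38.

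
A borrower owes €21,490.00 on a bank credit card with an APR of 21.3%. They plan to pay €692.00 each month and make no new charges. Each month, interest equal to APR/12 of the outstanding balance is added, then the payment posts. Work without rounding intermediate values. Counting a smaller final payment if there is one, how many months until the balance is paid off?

46 months

Monthly rate r = 21.3%/12 = 1.775% = 0.01775.
Recurrence: B ← B·(1+r) − €692.00.
Month 1: interest €381.45; balance after payment €21,179.45.
Month 2: interest €375.94; balance after payment €20,863.38.
Closed form: n = −ln(1 − rB₀/P)/ln(1+r) = −ln(0.44878)/ln(1.01775) ≈ 45.539, so the balance reaches zero during payment 46.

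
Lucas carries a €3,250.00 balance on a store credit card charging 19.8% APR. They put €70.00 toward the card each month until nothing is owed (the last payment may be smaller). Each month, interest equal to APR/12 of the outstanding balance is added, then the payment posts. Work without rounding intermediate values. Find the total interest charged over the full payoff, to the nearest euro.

Monthly rate r = 19.8%/12 = 1.65% = 0.0165.
Payoff takes n = ⌈−ln(1 − rB₀/P)/ln(1+r)⌉ = ⌈88.769⌉ = 89 payments; the last is €53.95.
Total paid = 88·€70.00 + €53.95 = €6,213.95.
Total interest = total paid − principal = €6,213.95 − €3,250.00 = €2,963.95.

€2,964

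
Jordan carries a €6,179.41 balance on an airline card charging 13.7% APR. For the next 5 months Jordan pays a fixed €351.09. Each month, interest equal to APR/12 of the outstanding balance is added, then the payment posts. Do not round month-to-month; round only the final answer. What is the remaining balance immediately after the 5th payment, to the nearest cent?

€4,744.31

Monthly rate r = 13.7%/12 = 1.14167% = 0.0114167.
Each month: B ← B·(1+r) − €351.09.
Month 1: interest €70.55; balance after payment €5,898.87.
Month 2: interest €67.35; balance after payment €5,615.12.
Month 3: interest €64.11; balance after payment €5,328.14.
Month 4: interest €60.83; balance after payment €5,037.88.
Month 5: interest €57.52; balance after payment €4,744.31.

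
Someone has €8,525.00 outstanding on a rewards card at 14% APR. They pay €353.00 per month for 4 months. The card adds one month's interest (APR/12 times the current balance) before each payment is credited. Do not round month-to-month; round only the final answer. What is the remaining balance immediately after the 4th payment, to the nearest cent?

Monthly rate r = 14%/12 = 1.16667% = 0.0116667.
Each month: B ← B·(1+r) − €353.00.
Month 1: interest €99.46; balance after payment €8,271.46.
Month 2: interest €96.50; balance after payment €8,014.96.
Month 3: interest €93.51; balance after payment €7,755.47.
Month 4: interest €90.48; balance after payment €7,492.95.

€7,492.95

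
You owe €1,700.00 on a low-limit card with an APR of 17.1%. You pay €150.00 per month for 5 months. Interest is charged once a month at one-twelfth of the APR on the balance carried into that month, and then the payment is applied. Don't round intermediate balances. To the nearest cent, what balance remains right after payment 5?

€1,052.94

Monthly rate r = 17.1%/12 = 1.425% = 0.01425.
Each month: B ← B·(1+r) − €150.00.
Month 1: interest €24.23; balance after payment €1,574.22.
Month 2: interest €22.43; balance after payment €1,446.66.
Month 3: interest €20.61; balance after payment €1,317.27.
Month 4: interest €18.77; balance after payment €1,186.04.
Month 5: interest €16.90; balance after payment €1,052.94.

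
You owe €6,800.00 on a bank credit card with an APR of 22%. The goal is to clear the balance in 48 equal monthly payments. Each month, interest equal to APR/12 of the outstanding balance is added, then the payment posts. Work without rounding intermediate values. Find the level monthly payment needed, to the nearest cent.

Monthly rate r = 22%/12 = 1.83333% = 0.0183333.
Level-payment amortization: P = B₀·r / (1 − (1+r)^(−n)) = 6800.00·0.0183333 / (1 − 1.01833^(−48)).
Denominator 1 − (1+r)^(−48) = 0.581898306.
P = 124.667 / 0.581898306 ≈ 214.24.

€214.24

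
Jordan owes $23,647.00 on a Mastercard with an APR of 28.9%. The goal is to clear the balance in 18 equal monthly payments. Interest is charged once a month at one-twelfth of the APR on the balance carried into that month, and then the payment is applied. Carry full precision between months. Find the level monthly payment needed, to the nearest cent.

Monthly rate r = 28.9%/12 = 2.40833% = 0.0240833.
Level-payment amortization: P = B₀·r / (1 − (1+r)^(−n)) = 23647.00·0.0240833 / (1 − 1.02408^(−18)).
Denominator 1 − (1+r)^(−18) = 0.34842467.
P = 569.499 / 0.34842467 ≈ 1634.50.

$1,634.50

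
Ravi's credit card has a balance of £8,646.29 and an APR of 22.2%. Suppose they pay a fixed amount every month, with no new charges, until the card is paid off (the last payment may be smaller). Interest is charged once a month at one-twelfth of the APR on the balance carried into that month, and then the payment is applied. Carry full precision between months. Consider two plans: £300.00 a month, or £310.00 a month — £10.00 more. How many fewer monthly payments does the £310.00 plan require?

Monthly rate r = 22.2%/12 = 1.85% = 0.0185.
At £300.00/mo: n = ⌈−ln(1 − rB₀/P)/ln(1+r)⌉ = 42 payments (last £168.58); total interest = total paid − £8,646.29 = £3,822.29.
At £310.00/mo: 40 payments (last £182.30); total interest £3,626.01.
Payments saved = 42 − 40 = 2.

2 fewer payments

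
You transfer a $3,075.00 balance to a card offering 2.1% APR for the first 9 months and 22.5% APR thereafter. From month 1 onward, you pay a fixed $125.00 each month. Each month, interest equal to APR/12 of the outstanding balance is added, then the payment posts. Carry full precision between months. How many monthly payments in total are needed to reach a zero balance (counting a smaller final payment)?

Promo months 1–9 at r₀ = 2.1%/12 = 0.00175; months 10+ at r₁ = 22.5%/12 = 0.01875.
After month 9: iterate B ← B·(1+r₀) − $125.00 for 9 months → $1,990.86.
Then at r₁ with $125.00/mo: n₂ = −ln(1 − r₁·B/P)/ln(1+r₁) ≈ 19.10 → 20 more payments.

29 payments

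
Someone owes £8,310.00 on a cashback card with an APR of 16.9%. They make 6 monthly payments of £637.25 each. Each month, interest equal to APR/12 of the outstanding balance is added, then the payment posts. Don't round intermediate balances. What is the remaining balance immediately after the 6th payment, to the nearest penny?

£5,076.71

Monthly rate r = 16.9%/12 = 1.40833% = 0.0140833.
Each month: B ← B·(1+r) − £637.25.
Month 1: interest £117.03; balance after payment £7,789.78.
Month 2: interest £109.71; balance after payment £7,262.24.
Month 3: interest £102.28; balance after payment £6,727.27.
Month 4: interest £94.74; balance after payment £6,184.76.
Month 5: interest £87.10; balance after payment £5,634.61.
Month 6: interest £79.35; balance after payment £5,076.71.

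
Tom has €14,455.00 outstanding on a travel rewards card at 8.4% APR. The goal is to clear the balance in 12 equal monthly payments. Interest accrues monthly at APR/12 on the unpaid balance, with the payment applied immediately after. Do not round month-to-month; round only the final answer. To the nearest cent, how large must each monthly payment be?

Monthly rate r = 8.4%/12 = 0.7% = 0.007.
Level-payment amortization: P = B₀·r / (1 − (1+r)^(−n)) = 14455.00·0.007 / (1 − 1.007^(−12)).
Denominator 1 − (1+r)^(−12) = 0.0802996466.
P = 101.185 / 0.0802996466 ≈ 1260.09.

€1,260.09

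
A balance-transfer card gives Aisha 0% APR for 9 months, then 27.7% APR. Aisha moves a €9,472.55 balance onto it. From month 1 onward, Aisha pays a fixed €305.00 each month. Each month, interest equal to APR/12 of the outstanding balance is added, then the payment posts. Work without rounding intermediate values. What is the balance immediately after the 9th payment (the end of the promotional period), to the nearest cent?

Promo months 1–9 at r₀ = 0%/12 = 0; months 10+ at r₁ = 27.7%/12 = 0.0230833.
After month 9 (no interest yet): B = €9,472.55 − 9·€305.00 = €6,727.55.

€6,727.55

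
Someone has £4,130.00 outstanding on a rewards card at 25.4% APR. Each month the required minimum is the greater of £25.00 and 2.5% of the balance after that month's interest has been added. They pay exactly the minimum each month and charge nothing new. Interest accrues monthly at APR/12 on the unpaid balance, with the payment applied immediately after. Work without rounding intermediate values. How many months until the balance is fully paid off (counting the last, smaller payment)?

Monthly rate r = 25.4%/12 = 2.11667% = 0.0211667.
While 2.5% of the post-interest balance exceeds £25.00, each month B ← (B·(1+r))·(1 − 0.025), i.e. B shrinks by the factor (1+r)·0.975 = 0.99564.
This holds for months 1–330. Entering month 331 the balance is £975.80; 2.5% of the post-interest balance is now below £25.00, so the flat £25.00 minimum applies from here.
From month 331 a fixed £25.00 at rate r clears £975.80 in 84 more payments. Total: 330 + 84 = 414 months.

414 months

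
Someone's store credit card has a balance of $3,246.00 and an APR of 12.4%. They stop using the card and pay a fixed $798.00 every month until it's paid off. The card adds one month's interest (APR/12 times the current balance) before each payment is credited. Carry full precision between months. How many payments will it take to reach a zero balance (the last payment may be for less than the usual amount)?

5 months

Monthly rate r = 12.4%/12 = 1.03333% = 0.0103333.
Recurrence: B ← B·(1+r) − $798.00.
Month 1: interest $33.54; balance after payment $2,481.54.
Month 2: interest $25.64; balance after payment $1,709.18.
Month 3: interest $17.66; balance after payment $928.85.
Month 4: interest $9.60; balance after payment $140.44.
Month 5: interest $1.45; balance after payment $0.00.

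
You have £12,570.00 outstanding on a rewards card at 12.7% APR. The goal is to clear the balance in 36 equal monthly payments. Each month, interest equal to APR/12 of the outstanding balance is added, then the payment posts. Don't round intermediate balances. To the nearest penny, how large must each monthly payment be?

Monthly rate r = 12.7%/12 = 1.05833% = 0.0105833.
Level-payment amortization: P = B₀·r / (1 − (1+r)^(−n)) = 12570.00·0.0105833 / (1 − 1.01058^(−36)).
Denominator 1 − (1+r)^(−36) = 0.31545301.
P = 133.032 / 0.31545301 ≈ 421.72.

£421.72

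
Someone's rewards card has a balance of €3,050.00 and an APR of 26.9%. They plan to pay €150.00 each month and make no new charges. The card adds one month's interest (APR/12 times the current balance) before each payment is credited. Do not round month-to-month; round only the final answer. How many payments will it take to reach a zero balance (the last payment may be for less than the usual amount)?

Monthly rate r = 26.9%/12 = 2.24167% = 0.0224167.
Recurrence: B ← B·(1+r) − €150.00.
Month 1: interest €68.37; balance after payment €2,968.37.
Month 2: interest €66.54; balance after payment €2,884.91.
Closed form: n = −ln(1 − rB₀/P)/ln(1+r) = −ln(0.54419)/ln(1.02242) ≈ 27.446, so the balance reaches zero during payment 28.

28 payments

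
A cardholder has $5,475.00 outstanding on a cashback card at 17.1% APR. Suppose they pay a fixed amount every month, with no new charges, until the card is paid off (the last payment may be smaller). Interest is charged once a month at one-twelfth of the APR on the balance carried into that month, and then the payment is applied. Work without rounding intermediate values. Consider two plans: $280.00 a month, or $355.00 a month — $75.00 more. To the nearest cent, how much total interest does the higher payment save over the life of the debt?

Monthly rate r = 17.1%/12 = 1.425% = 0.01425.
At $280.00/mo: n = ⌈−ln(1 − rB₀/P)/ln(1+r)⌉ = 24 payments (last $23.46); total interest = total paid − $5,475.00 = $988.46.
At $355.00/mo: 18 payments (last $192.00); total interest $752.00.
Interest saved = $988.46 − $752.00 = $236.46.

$236.46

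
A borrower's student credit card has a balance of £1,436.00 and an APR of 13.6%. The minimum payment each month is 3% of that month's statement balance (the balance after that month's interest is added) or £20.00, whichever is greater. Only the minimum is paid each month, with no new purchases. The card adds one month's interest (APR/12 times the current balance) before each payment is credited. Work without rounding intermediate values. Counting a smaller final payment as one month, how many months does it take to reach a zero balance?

83 months

Monthly rate r = 13.6%/12 = 1.13333% = 0.0113333.
While 3% of the post-interest balance exceeds £20.00, each month B ← (B·(1+r))·(1 − 0.03), i.e. B shrinks by the factor (1+r)·0.97 = 0.98099.
This holds for months 1–41. Entering month 42 the balance is £653.83; 3% of the post-interest balance is now below £20.00, so the flat £20.00 minimum applies from here.
From month 42 a fixed £20.00 at rate r clears £653.83 in 42 more payments. Total: 41 + 42 = 83 months.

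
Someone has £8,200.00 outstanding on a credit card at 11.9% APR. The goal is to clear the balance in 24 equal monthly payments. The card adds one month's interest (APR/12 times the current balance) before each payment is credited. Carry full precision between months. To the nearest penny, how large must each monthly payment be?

£385.62

Monthly rate r = 11.9%/12 = 0.991667% = 0.00991667.
Level-payment amortization: P = B₀·r / (1 − (1+r)^(−n)) = 8200.00·0.00991667 / (1 − 1.00992^(−24)).
Denominator 1 − (1+r)^(−24) = 0.210872726.
P = 81.3167 / 0.210872726 ≈ 385.62.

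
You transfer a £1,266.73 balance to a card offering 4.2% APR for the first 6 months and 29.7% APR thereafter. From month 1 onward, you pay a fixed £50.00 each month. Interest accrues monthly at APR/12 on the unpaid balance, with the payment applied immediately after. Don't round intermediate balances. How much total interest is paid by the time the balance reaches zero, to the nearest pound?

£413

Promo months 1–6 at r₀ = 4.2%/12 = 0.0035; months 7+ at r₁ = 29.7%/12 = 0.02475.
After month 6: iterate B ← B·(1+r₀) − £50.00 for 6 months → £990.93.
Then at r₁ with £50.00/mo: n₂ = −ln(1 − r₁·B/P)/ln(1+r₁) ≈ 27.58 → 28 more payments.
Total paid = 33·£50.00 + £29.25 = £1,679.25; interest = £1,679.25 − £1,266.73 = £412.52.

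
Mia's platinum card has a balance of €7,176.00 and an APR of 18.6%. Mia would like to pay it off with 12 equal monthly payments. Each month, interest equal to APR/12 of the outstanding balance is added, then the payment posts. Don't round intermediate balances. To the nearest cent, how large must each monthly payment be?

Monthly rate r = 18.6%/12 = 1.55% = 0.0155.
Level-payment amortization: P = B₀·r / (1 − (1+r)^(−n)) = 7176.00·0.0155 / (1 − 1.0155^(−12)).
Denominator 1 − (1+r)^(−12) = 0.168540945.
P = 111.228 / 0.168540945 ≈ 659.95.

€659.95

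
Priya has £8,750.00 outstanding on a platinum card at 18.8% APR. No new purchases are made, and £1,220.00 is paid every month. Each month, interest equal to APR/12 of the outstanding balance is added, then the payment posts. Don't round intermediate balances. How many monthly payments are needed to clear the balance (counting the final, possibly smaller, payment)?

8 payments

Monthly rate r = 18.8%/12 = 1.56667% = 0.0156667.
Recurrence: B ← B·(1+r) − £1,220.00.
Month 1: interest £137.08; balance after payment £7,667.08.
Month 2: interest £120.12; balance after payment £6,567.20.
Closed form: n = −ln(1 − rB₀/P)/ln(1+r) = −ln(0.88764)/ln(1.01567) ≈ 7.667, so the balance reaches zero during payment 8.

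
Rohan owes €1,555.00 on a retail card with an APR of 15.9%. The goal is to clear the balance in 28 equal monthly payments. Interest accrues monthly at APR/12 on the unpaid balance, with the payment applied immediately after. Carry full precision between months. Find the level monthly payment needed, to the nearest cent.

€66.84

Monthly rate r = 15.9%/12 = 1.325% = 0.01325.
Level-payment amortization: P = B₀·r / (1 − (1+r)^(−n)) = 1555.00·0.01325 / (1 − 1.01325^(−28)).
Denominator 1 − (1+r)^(−28) = 0.308272801.
P = 20.6037 / 0.308272801 ≈ 66.84.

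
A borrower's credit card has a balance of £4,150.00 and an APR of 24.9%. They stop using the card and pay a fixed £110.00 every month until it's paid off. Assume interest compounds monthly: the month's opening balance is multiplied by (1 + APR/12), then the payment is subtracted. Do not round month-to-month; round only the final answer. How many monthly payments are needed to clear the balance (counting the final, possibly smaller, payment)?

75 payments

Monthly rate r = 24.9%/12 = 2.075% = 0.02075.
Recurrence: B ← B·(1+r) − £110.00.
Month 1: interest £86.11; balance after payment £4,126.11.
Month 2: interest £85.62; balance after payment £4,101.73.
Closed form: n = −ln(1 − rB₀/P)/ln(1+r) = −ln(0.21716)/ln(1.02075) ≈ 74.357, so the balance reaches zero during payment 75.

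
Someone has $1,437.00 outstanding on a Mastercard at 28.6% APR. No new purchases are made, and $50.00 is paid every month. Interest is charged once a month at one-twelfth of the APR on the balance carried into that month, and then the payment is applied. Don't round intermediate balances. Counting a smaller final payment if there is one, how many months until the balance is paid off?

Monthly rate r = 28.6%/12 = 2.38333% = 0.0238333.
Recurrence: B ← B·(1+r) − $50.00.
Month 1: interest $34.25; balance after payment $1,421.25.
Month 2: interest $33.87; balance after payment $1,405.12.
Closed form: n = −ln(1 − rB₀/P)/ln(1+r) = −ln(0.31503)/ln(1.02383) ≈ 49.040, so the balance reaches zero during payment 50.

50 payments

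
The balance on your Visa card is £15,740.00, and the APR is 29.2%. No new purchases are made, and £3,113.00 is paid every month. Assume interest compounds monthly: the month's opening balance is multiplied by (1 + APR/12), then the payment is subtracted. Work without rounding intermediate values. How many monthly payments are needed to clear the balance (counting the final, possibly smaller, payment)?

Monthly rate r = 29.2%/12 = 2.43333% = 0.0243333.
Recurrence: B ← B·(1+r) − £3,113.00.
Month 1: interest £383.01; balance after payment £13,010.01.
Month 2: interest £316.58; balance after payment £10,213.58.
Month 3: interest £248.53; balance after payment £7,349.11.
Month 4: interest £178.83; balance after payment £4,414.94.
Month 5: interest £107.43; balance after payment £1,409.37.
Month 6: interest £34.29; balance after payment £0.00.

6 payments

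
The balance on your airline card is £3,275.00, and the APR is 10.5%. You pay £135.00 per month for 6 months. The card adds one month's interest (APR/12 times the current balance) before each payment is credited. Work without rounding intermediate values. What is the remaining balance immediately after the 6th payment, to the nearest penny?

Monthly rate r = 10.5%/12 = 0.875% = 0.00875.
Each month: B ← B·(1+r) − £135.00.
Month 1: interest £28.66; balance after payment £3,168.66.
Month 2: interest £27.73; balance after payment £3,061.38.
Month 3: interest £26.79; balance after payment £2,953.17.
Month 4: interest £25.84; balance after payment £2,844.01.
Month 5: interest £24.89; balance after payment £2,733.89.
Month 6: interest £23.92; balance after payment £2,622.82.

£2,622.82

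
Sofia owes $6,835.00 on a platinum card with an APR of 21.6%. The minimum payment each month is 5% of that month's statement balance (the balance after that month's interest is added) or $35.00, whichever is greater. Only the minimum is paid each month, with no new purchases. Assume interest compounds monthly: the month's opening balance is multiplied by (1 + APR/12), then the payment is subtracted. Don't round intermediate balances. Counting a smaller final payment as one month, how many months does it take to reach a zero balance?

94 months

Monthly rate r = 21.6%/12 = 1.8% = 0.018.
While 5% of the post-interest balance exceeds $35.00, each month B ← (B·(1+r))·(1 − 0.05), i.e. B shrinks by the factor (1+r)·0.95 = 0.9671.
This holds for months 1–69. Entering month 70 the balance is $679.62; 5% of the post-interest balance is now below $35.00, so the flat $35.00 minimum applies from here.
From month 70 a fixed $35.00 at rate r clears $679.62 in 25 more payments. Total: 69 + 25 = 94 months.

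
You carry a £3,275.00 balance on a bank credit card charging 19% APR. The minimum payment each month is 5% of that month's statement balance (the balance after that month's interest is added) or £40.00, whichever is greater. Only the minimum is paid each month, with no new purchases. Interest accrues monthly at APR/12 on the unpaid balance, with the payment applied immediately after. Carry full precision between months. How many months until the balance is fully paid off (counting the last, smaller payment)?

64 months

Monthly rate r = 19%/12 = 1.58333% = 0.0158333.
While 5% of the post-interest balance exceeds £40.00, each month B ← (B·(1+r))·(1 − 0.05), i.e. B shrinks by the factor (1+r)·0.95 = 0.96504.
This holds for months 1–41. Entering month 42 the balance is £761.38; 5% of the post-interest balance is now below £40.00, so the flat £40.00 minimum applies from here.
From month 42 a fixed £40.00 at rate r clears £761.38 in 23 more payments. Total: 41 + 23 = 64 months.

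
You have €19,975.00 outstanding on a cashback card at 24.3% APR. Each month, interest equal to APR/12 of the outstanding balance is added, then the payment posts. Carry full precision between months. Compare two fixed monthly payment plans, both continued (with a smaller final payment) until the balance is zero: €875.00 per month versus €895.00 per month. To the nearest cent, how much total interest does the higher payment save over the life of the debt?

Monthly rate r = 24.3%/12 = 2.025% = 0.02025.
At €875.00/mo: n = ⌈−ln(1 − rB₀/P)/ln(1+r)⌉ = 31 payments (last €829.00); total interest = total paid − €19,975.00 = €7,104.00.
At €895.00/mo: 30 payments (last €893.00); total interest €6,873.00.
Interest saved = €7,104.00 − €6,873.00 = €231.00.

€231.00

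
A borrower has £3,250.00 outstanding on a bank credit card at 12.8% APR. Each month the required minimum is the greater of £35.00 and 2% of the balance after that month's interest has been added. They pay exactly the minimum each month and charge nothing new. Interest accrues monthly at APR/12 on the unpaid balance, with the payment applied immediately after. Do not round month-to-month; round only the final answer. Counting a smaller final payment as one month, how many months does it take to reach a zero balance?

Monthly rate r = 12.8%/12 = 1.06667% = 0.0106667.
While 2% of the post-interest balance exceeds £35.00, each month B ← (B·(1+r))·(1 − 0.02), i.e. B shrinks by the factor (1+r)·0.98 = 0.99045.
This holds for months 1–66. Entering month 67 the balance is £1,725.55; 2% of the post-interest balance is now below £35.00, so the flat £35.00 minimum applies from here.
From month 67 a fixed £35.00 at rate r clears £1,725.55 in 71 more payments. Total: 66 + 71 = 137 months.

137 months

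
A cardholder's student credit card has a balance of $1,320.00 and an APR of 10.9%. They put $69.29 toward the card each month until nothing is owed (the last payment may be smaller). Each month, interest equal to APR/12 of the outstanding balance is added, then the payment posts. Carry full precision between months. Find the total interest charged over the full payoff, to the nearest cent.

Monthly rate r = 10.9%/12 = 0.908333% = 0.00908333.
Payoff takes n = ⌈−ln(1 − rB₀/P)/ln(1+r)⌉ = ⌈21.012⌉ = 22 payments; the last is $0.86.
Total paid = 21·$69.29 + $0.86 = $1,455.95.
Total interest = total paid − principal = $1,455.95 − $1,320.00 = $135.95.

$135.95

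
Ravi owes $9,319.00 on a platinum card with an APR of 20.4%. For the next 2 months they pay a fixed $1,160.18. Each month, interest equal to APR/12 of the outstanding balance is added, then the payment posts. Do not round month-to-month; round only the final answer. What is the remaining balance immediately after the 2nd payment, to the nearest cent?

$7,298.46

Monthly rate r = 20.4%/12 = 1.7% = 0.017.
Each month: B ← B·(1+r) − $1,160.18.
Month 1: interest $158.42; balance after payment $8,317.24.
Month 2: interest $141.39; balance after payment $7,298.46.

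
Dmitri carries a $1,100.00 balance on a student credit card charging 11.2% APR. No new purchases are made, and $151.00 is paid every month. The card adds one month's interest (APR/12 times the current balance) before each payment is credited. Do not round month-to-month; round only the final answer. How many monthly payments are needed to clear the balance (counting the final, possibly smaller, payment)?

Monthly rate r = 11.2%/12 = 0.933333% = 0.00933333.
Recurrence: B ← B·(1+r) − $151.00.
Month 1: interest $10.27; balance after payment $959.27.
Month 2: interest $8.95; balance after payment $817.22.
Closed form: n = −ln(1 − rB₀/P)/ln(1+r) = −ln(0.93201)/ln(1.00933) ≈ 7.579, so the balance reaches zero during payment 8.

8 months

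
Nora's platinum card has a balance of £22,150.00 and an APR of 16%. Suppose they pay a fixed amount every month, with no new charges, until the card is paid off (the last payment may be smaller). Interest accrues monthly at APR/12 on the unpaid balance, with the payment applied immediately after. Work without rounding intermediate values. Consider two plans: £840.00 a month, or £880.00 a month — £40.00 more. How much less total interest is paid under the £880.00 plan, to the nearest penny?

Monthly rate r = 16%/12 = 1.33333% = 0.0133333.
At £840.00/mo: n = ⌈−ln(1 − rB₀/P)/ln(1+r)⌉ = 33 payments (last £596.06); total interest = total paid − £22,150.00 = £5,326.06.
At £880.00/mo: 31 payments (last £766.25); total interest £5,016.25.
Interest saved = £5,326.06 − £5,016.25 = £309.81.

£309.81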